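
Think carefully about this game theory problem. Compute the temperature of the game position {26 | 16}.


The game is {26 | 16}, a switch {a | b} with numbers a > b.
Cooling {a | b} by t gives {a - t | b + t}, which stops being hot when a - t = b + t, i.e. at t = (a - b)/2. So the temperature of a switch is (a - b)/2.
Temperature = (Left option - Right option) / 2
= (26 - (16)) / 2
= 10 / 2
= 5

5


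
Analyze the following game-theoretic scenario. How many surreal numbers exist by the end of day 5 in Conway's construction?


Day 0: {|} = 0 is born. Count = 1.
Day n: the number of surreal numbers born by day n is 2^(n+1) - 1.
By day 0: 2^1 - 1 = 1
By day 1: 2^2 - 1 = 3
By day 2: 2^3 - 1 = 7
By day 3: 2^4 - 1 = 15
By day 4: 2^5 - 1 = 31
By day 5: 2^6 - 1 = 63
By day 5: 63 surreal numbers.

63


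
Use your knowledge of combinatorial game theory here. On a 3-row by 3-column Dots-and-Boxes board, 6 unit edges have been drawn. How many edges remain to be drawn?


Grid: 3 x 3 boxes, i.e. 4 rows and 4 columns of dots.
Horizontal edges: (rows + 1) * cols = 4 * 3 = 12
Vertical edges: rows * (cols + 1) = 3 * 4 = 12
Total edges: 12 + 12 = 24
Edges drawn: 6
Remaining: 24 - 6 = 18

18


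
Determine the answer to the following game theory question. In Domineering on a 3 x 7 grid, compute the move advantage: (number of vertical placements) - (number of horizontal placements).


Board is 3 x 7 (rows x cols).
Left (vertical) placements: (rows-1) * cols = 2 * 7 = 14
Right (horizontal) placements: rows * (cols-1) = 3 * 6 = 18
Advantage = Left - Right = 14 - 18 = -4

-4


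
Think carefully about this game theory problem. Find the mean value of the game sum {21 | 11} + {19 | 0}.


G1 = {21 | 11}, G2 = {19 | 0}
Each is a switch {a | b} with numbers a > b; its mean value is (a + b)/2, and mean value is additive over game sums: m(G1 + G2) = m(G1) + m(G2).
Mean of G1 = (21 + (11))/2 = 32/2 = 16
Mean of G2 = (19 + (0))/2 = 19/2 = 19/2
Mean of G1 + G2 = 16 + 19/2 = 51/2

51/2


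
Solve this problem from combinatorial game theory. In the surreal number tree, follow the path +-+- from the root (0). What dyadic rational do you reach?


Sign expansion: +-+-
Rule: track bounds (lo, hi), initially (-inf, +inf). On '+', the current value becomes lo and we move to the simplest number in (value, hi): value + 1 if hi = +inf, otherwise the midpoint (value + hi)/2. On '-', the current value becomes hi and we move to value - 1 if lo = -inf, otherwise the midpoint (lo + value)/2.
Start at 0.
Step 1: sign = +, move right. Bounds: (0, +inf). Value = 1
Step 2: sign = -, move left. Bounds: (0, 1). Value = 1/2
Step 3: sign = +, move right. Bounds: (1/2, 1). Value = 3/4
Step 4: sign = -, move left. Bounds: (1/2, 3/4). Value = 5/8
The surreal number with sign expansion +-+- is 5/8.

5/8


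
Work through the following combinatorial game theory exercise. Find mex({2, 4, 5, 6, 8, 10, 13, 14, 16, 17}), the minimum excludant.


Set = {2, 4, 5, 6, 8, 10, 13, 14, 16, 17}
0 is NOT in the set. This is the mex.
mex = 0

0


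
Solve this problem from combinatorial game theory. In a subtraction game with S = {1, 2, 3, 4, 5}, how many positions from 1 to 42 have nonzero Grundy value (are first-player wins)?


Subtraction set S = {1, 2, 3, 4, 5}, so G(n) = n mod 6.
G(n) = 0 when n is a multiple of 6.
Multiples of 6 in [1, 42]: 7
N-positions (nonzero Grundy) = 42 - 7 = 35

35


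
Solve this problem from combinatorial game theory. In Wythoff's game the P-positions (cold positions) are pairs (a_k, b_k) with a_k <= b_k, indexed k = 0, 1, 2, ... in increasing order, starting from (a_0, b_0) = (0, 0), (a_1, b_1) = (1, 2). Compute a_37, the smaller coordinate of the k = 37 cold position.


By Wythoff's theorem, a_k = floor(k * phi) and b_k = floor(k * phi^2) = a_k + k, where phi = (1 + sqrt(5))/2 is the golden ratio.
phi = (1 + sqrt(5))/2 = 1.618034
k = 37
k * phi = 37 * 1.618034 = 59.867258
a_37 = floor(k * phi) = 59

59


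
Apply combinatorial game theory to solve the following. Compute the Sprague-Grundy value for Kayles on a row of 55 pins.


Kayles: a move removes 1 or 2 adjacent pins from a contiguous row.
Removing pins from a row of k leaves two independent rows (a, b) with a + b = k - 1 (one pin) or a + b = k - 2 (two pins); an end removal gives a = 0.
By Sprague-Grundy, G(k) = mex{ G(a) XOR G(b) } over all these splits. G(0) = 0.
G(1): splits (0,0):0^0=0 -> mex({0}) = 1
G(2): splits (0,1):0^1=1 (0,0):0^0=0 -> mex({0, 1}) = 2
G(3): splits (0,2):0^2=2 (1,1):1^1=0 (0,1):0^1=1 -> mex({0, 1, 2}) = 3
G(4): splits (0,3):0^3=3 (1,2):1^2=3 (0,2):0^2=2 (1,1):1^1=0 -> mex({0, 2, 3}) = 1
G(5): splits (0,4):0^1=1 (1,3):1^3=2 (2,2):2^2=0 (0,3):0^3=3 (1,2):1^2=3 -> mex({0, 1, 2, 3}) = 4
G(6) = mex({0, 1, 2, 4}) = 3
G(7) = mex({0, 1, 3, 4, 5}) = 2
G(8) = mex({0, 2, 3, 5, 6}) = 1
G(9) = mex({0, 1, 2, 3, 6, 7}) = 4
G(10) = mex({0, 1, 3, 4, 5, 7}) = 2
G(11) = mex({0, 1, 2, 3, 4, 5}) = 6
G(12) = mex({0, 1, 2, 3, 5, 6, 7}) = 4
G(13) = mex({0, 2, 3, 4, 6, 7}) = 1
G(14) = mex({0, 1, 4, 5, 6, 7}) = 2
G(15) = mex({0, 1, 2, 3, 4, 5, 6}) = 7
G(16) = mex({0, 2, 3, 5, 6, 7}) = 1
G(17) = mex({0, 1, 2, 3, 5, 6, 7}) = 4
G(18) = mex({0, 1, 2, 4, 5, 6}) = 3
G(19) = mex({0, 1, 3, 4, 5, 7}) = 2
G(20) = mex({0, 2, 3, 4, 5, 6, 7}) = 1
G(21) = mex({0, 1, 2, 3, 5, 6, 7}) = 4
G(22) = mex({0, 1, 2, 3, 4, 5, 7}) = 6
G(23) = mex({0, 1, 2, 3, 4, 5, 6}) = 7
G(24) = mex({0, 1, 2, 3, 5, 6, 7}) = 4
G(25) = mex({0, 2, 3, 4, 6, 7}) = 1
G(26) = mex({0, 1, 3, 4, 5, 6, 7}) = 2
G(27) = mex({0, 1, 2, 3, 4, 5, 6, 7}) = 8
G(28) = mex({0, 1, 2, 3, 4, 6, 7, 8}) = 5
G(29) = mex({0, 1, 2, 3, 5, 6, 7, 8, 9}) = 4
G(30) = mex({0, 1, 2, 3, 4, 5, 6, 9, 10}) = 7
G(31) = mex({0, 1, 3, 4, 5, 7, 10, 11}) = 2
G(32) = mex({0, 2, 3, 4, 5, 6, 7, 9, 11}) = 1
G(33) = mex({0, 1, 2, 3, 4, 5, 6, 7, 9, 12}) = 8
G(34) = mex({0, 1, 2, 3, 4, 5, 7, 8, 11, 12}) = 6
G(35) = mex({0, 1, 2, 3, 4, 5, 6, 8, 9, 10, 11}) = 7
G(36) = mex({0, 1, 2, 3, 5, 6, 7, 9, 10}) = 4
G(37) = mex({0, 2, 3, 4, 6, 7, 9, 10, 11, 12}) = 1
G(38) = mex({0, 1, 3, 4, 5, 6, 7, 9, 10, 11, 12}) = 2
G(39) = mex({0, 1, 2, 4, 5, 6, 7, 9, 10, 12, 14}) = 3
G(40) = mex({0, 2, 3, 4, 6, 7, 11, 12, 14}) = 1
G(41) = mex({0, 1, 2, 3, 5, 6, 7, 9, 10, 11, 12}) = 4
G(42) = mex({0, 1, 2, 3, 4, 5, 6, 9, 10}) = 7
G(43) = mex({0, 1, 3, 4, 5, 7, 9, 10, 12, 15}) = 2
G(44) = mex({0, 2, 3, 4, 5, 6, 7, 9, 10, 12, 15}) = 1
G(45) = mex({0, 1, 2, 3, 4, 5, 6, 7, 9, 10, 12, 14}) = 8
G(46) = mex({0, 1, 3, 4, 5, 7, 8, 11, 12, 14}) = 2
G(47) = mex({0, 1, 2, 3, 4, 5, 6, 8, 9, 10, 11, 12}) = 7
G(48) = mex({0, 1, 2, 3, 5, 6, 7, 9, 10}) = 4
G(49) = mex({0, 2, 3, 4, 6, 7, 9, 10, 11, 12, 15}) = 1
G(50) = mex({0, 1, 4, 5, 6, 7, 9, 11, 12, 14, 15}) = 2
G(51) = mex({0, 1, 2, 3, 4, 5, 6, 7, 9, 12, 14, 15}) = 8
G(52) = mex({0, 2, 3, 4, 5, 6, 7, 8, 11, 12, 15}) = 1
G(53) = mex({0, 1, 2, 3, 5, 6, 7, 8, 9, 10, 11, 12}) = 4
G(54) = mex({0, 1, 2, 3, 4, 5, 6, 9, 10}) = 7
G(55) = mex({0, 1, 3, 4, 5, 7, 9, 10, 11, 12}) = 2
Therefore G(55) = 2.

2


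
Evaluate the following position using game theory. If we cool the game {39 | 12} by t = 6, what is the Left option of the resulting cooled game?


Original game: {39 | 12} (a switch {a | b} with a > b).
Cooling by t (for t below the temperature (a - b)/2 = 27/2) taxes each move by t: {a | b} cooled by t is {a - t | b + t}.
Cooling amount: t = 6
Cooled Left option: 39 - 6 = 33
Cooled Right option: 12 + 6 = 18
Cooled game: {33 | 18}
Left option = 33

33


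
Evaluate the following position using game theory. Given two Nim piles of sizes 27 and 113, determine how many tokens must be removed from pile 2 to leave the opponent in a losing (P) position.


Piles: 27 and 113
Current XOR: 27 XOR 113 = 106 (non-zero, so this is an N-position).
To make the XOR zero, we need to find a move that balances the piles.
For pile 2 (size 113): target = 113 XOR 106 = 27
We reduce pile 2 from 113 to 27.
Tokens removed: 113 - 27 = 86
Verification: 27 XOR 27 = 0

86


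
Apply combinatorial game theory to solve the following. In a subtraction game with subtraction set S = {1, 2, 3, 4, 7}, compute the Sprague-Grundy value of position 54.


The subtraction set is S = {1, 2, 3, 4, 7}.
G(k) = mex{ G(k - s) : s in S, s <= k }. We compute iteratively: G(0) = 0.
G(1) = mex({0}) = 1
G(2) = mex({0, 1}) = 2
G(3) = mex({0, 1, 2}) = 3
G(4) = mex({0, 1, 2, 3}) = 4
G(5) = mex({1, 2, 3, 4}) = 0
G(6) = mex({0, 2, 3, 4}) = 1
G(7) = mex({0, 1, 3, 4}) = 2
G(8) = mex({0, 1, 2, 4}) = 3
G(9) = mex({0, 1, 2, 3}) = 4
G(10) = mex({1, 2, 3, 4}) = 0
G(11) = mex({0, 2, 3, 4}) = 1
Observe that G(5)..G(11) = 0, 1, 2, 3, 4, 0, 1 repeats G(0)..G(6) = 0, 1, 2, 3, 4, 0, 1.
For k >= max(S) = 7, G(k) is determined by the previous 7 values G(k-7)..G(k-1); a window of 7 consecutive values has recurred shifted by 5, so by induction G(k + 5) = G(k) for all k >= 0: the sequence is periodic from the start with period 5.
One period: G(0..4) = 0, 1, 2, 3, 4.
54 mod 5 = 4, so G(54) = G(4) = 4.

4


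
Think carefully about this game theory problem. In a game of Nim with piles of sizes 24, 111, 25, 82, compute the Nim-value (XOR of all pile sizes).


We need the XOR (exclusive or) of all pile sizes.
After XOR-ing pile 1 (size 24): 0 XOR 24 = 24
After XOR-ing pile 2 (size 111): 24 XOR 111 = 119
After XOR-ing pile 3 (size 25): 119 XOR 25 = 110
After XOR-ing pile 4 (size 82): 110 XOR 82 = 60
The Nim-value of this position is 60.

60


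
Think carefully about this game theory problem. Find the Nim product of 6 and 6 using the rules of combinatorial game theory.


Nim multiplication is bilinear over XOR: (u XOR v) * w = (u*w) XOR (v*w).
So we split each operand into its bit components and XOR the pairwise Nim products.
6 = 2 + 4 (as XOR of powers of 2).
6 = 2 + 4 (as XOR of powers of 2).
Using the standard Nim-product table on single bits:
  2*2 = 3,   2*4 = 8,   2*8 = 12,
  4*4 = 6,   4*8 = 11,  8*8 = 13,
and  1*x = x (identity), k*l = l*k (commutative).
Pairwise Nim products:
  2 * 2 = 3
  2 * 4 = 8
  4 * 2 = 8
  4 * 4 = 6
XOR them: 3 XOR 8 XOR 8 XOR 6 = 5.
Result: 6 * 6 = 5 (in Nim).

5


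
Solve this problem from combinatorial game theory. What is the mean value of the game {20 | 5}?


Game = {20 | 5}, a switch {a | b} with numbers a > b.
Its thermograph has left wall a - t and right wall b + t, which meet at t = (a - b)/2, where both equal (a + b)/2. So the mast (mean value) is at (a + b)/2.
Mean = (20 + (5))/2 = 25/2 = 25/2

25/2


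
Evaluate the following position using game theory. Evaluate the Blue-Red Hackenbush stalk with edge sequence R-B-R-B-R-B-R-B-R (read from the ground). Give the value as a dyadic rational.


Edges (from ground): R-B-R-B-R-B-R-B-R
By Berlekamp's sign-expansion rule, a Blue-Red Hackenbush stalk has the value of the surreal number whose sign sequence is the edge sequence with B -> + and R -> -.
Sign sequence: -+-+-+-+-
Trace the sign expansion in the surreal number tree, starting from 0:
Edge 1: R (sign -) -> bounds (-inf, 0), value = -1
Edge 2: B (sign +) -> bounds (-1, 0), value = -1/2
Edge 3: R (sign -) -> bounds (-1, -1/2), value = -3/4
Edge 4: B (sign +) -> bounds (-3/4, -1/2), value = -5/8
Edge 5: R (sign -) -> bounds (-3/4, -5/8), value = -11/16
Edge 6: B (sign +) -> bounds (-11/16, -5/8), value = -21/32
Edge 7: R (sign -) -> bounds (-11/16, -21/32), value = -43/64
Edge 8: B (sign +) -> bounds (-43/64, -21/32), value = -85/128
Edge 9: R (sign -) -> bounds (-43/64, -85/128), value = -171/256
Game value = -171/256

-171/256


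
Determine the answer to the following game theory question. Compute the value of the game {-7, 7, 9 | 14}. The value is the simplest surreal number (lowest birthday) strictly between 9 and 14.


Left options: {-7, 7, 9}, max = 9
Right options: {14}, min = 14
All options are numbers and max(Left) < min(Right), so by the simplicity theorem the value is the simplest (earliest-born) number strictly between 9 and 14.
Integers 10 through 13 all lie strictly between 9 and 14.
Among integers, the simplest (lowest birthday = smallest |n|; 0 is born on day 0, +-n on day n) is 10.
No non-integer in the interval can be simpler: if x is a non-integer in the interval, then floor(x) or ceil(x) also lies in the interval (the interval contains an integer), and both are proper prefixes of x's sign expansion, i.e. born earlier. So the game value is 10.
Game value = 10

10


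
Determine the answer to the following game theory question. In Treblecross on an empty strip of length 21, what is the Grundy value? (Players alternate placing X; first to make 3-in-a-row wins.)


Treblecross: place X on empty cells; 3-in-a-row wins.
Playing within two cells of an existing X lets the opponent win at once, so sensible play treats the cells i-2..i+2 around each X as dead. The player left with no safe cell loses, so this is a normal-play take-away game on strips of safe cells.
Placing X at cell i (0-indexed) of a strip of k safe cells leaves independent strips of sizes max(0, i-2) and max(0, k-i-3). Hence G(k) = mex{ G(max(0,i-2)) XOR G(max(0,k-i-3)) : 0 <= i < k }, with G(0) = 0.
G(1): splits (0,0):0^0=0 -> mex({0}) = 1
G(2): splits (0,0):0^0=0 -> mex({0}) = 1
G(3): splits (0,0):0^0=0 -> mex({0}) = 1
G(4): splits (0,1):0^1=1 (0,0):0^0=0 -> mex({0, 1}) = 2
G(5): splits (0,2):0^1=1 (0,1):0^1=1 (0,0):0^0=0 -> mex({0, 1}) = 2
G(6) = mex({1}) = 0
G(7) = mex({0, 1, 2}) = 3
G(8) = mex({0, 1, 2}) = 3
G(9) = mex({0, 2}) = 1
G(10) = mex({0, 2, 3}) = 1
G(11) = mex({0, 3}) = 1
G(12) = mex({1, 3}) = 0
G(13) = mex({0, 1, 2, 3}) = 4
G(14) = mex({0, 1, 2}) = 3
G(15) = mex({0, 1, 2}) = 3
G(16) = mex({0, 1, 2, 4}) = 3
G(17) = mex({0, 1, 3, 4}) = 2
G(18) = mex({0, 1, 3, 4}) = 2
G(19) = mex({0, 1, 3, 5}) = 2
G(20) = mex({0, 1, 2, 3, 5}) = 4
G(21) = mex({0, 1, 2, 3, 5}) = 4
Therefore G(21) = 4.

4


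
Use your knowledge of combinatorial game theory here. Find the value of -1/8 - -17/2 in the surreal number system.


x = -1/8, y = -17/2
Converting to common denominator: 8
x = -1/8, y = -68/8
x - y = -1/8 - -17/2 = 67/8

67/8


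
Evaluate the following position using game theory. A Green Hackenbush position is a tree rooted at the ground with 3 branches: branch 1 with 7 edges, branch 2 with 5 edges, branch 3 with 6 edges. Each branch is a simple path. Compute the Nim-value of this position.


The tree has 3 branches from the ground vertex.
In Green Hackenbush, the Nim-value of a simple path of length k is k.
Branch 1: length 7, Nim-value = 7
Branch 2: length 5, Nim-value = 5
Branch 3: length 6, Nim-value = 6
Total Nim-value = XOR of all branch values:
0 XOR 7 = 7
7 XOR 5 = 2
2 XOR 6 = 4
Nim-value of the tree = 4

4


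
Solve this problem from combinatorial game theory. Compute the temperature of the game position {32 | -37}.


The game is {32 | -37}, a switch {a | b} with numbers a > b.
Cooling {a | b} by t gives {a - t | b + t}, which stops being hot when a - t = b + t, i.e. at t = (a - b)/2. So the temperature of a switch is (a - b)/2.
Temperature = (Left option - Right option) / 2
= (32 - (-37)) / 2
= 69 / 2
= 69/2

69/2


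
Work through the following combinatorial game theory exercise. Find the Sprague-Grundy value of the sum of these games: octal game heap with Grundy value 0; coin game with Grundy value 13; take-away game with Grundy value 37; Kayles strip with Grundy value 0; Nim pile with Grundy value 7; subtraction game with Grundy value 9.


By the Sprague-Grundy theorem, the Grundy value of a sum of games is the XOR of individual Grundy values.
octal game heap: Grundy value = 0. Running XOR: 0 XOR 0 = 0
coin game: Grundy value = 13. Running XOR: 0 XOR 13 = 13
take-away game: Grundy value = 37. Running XOR: 13 XOR 37 = 40
Kayles strip: Grundy value = 0. Running XOR: 40 XOR 0 = 40
Nim pile: Grundy value = 7. Running XOR: 40 XOR 7 = 47
subtraction game: Grundy value = 9. Running XOR: 47 XOR 9 = 38
The combined Grundy value is 38.

38


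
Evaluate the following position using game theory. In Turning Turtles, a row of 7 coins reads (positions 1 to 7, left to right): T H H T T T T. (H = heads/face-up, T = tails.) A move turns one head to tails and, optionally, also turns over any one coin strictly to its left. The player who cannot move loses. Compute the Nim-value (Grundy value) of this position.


Coins: T H H T T T T
Key fact: a single head at position k behaves exactly like a Nim heap of size k (turning it to T and optionally flipping a coin at j < k corresponds to moving the heap from k to j, or to 0), and heads combine as a disjunctive sum (two heads at the same place would cancel, matching j XOR j = 0). So the Nim-value is the XOR of the 1-indexed positions of the heads.
Face-up positions (1-indexed): [2, 3]
XOR 0 with 2: 0 XOR 2 = 2
XOR 2 with 3: 2 XOR 3 = 1
Nim-value = 1

1


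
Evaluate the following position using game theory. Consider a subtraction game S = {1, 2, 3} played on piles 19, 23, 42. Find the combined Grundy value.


Subtraction set: {1, 2, 3}
For this subtraction set, G(n) = n mod 4 (period = max + 1 = 4).
Pile 1 (size 19): G(19) = 19 mod 4 = 3
Pile 2 (size 23): G(23) = 23 mod 4 = 3
Pile 3 (size 42): G(42) = 42 mod 4 = 2
Total Grundy value = XOR of all: 3 XOR 3 XOR 2 = 2

2


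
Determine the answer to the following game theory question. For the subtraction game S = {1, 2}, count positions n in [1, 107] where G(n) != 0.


Subtraction set S = {1, 2}, so G(n) = n mod 3.
G(n) = 0 when n is a multiple of 3.
Multiples of 3 in [1, 107]: 35
N-positions (nonzero Grundy) = 107 - 35 = 72

72


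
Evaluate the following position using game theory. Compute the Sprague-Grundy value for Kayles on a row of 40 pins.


Kayles: a move removes 1 or 2 adjacent pins from a contiguous row.
Removing pins from a row of k leaves two independent rows (a, b) with a + b = k - 1 (one pin) or a + b = k - 2 (two pins); an end removal gives a = 0.
By Sprague-Grundy, G(k) = mex{ G(a) XOR G(b) } over all these splits. G(0) = 0.
G(1): splits (0,0):0^0=0 -> mex({0}) = 1
G(2): splits (0,1):0^1=1 (0,0):0^0=0 -> mex({0, 1}) = 2
G(3): splits (0,2):0^2=2 (1,1):1^1=0 (0,1):0^1=1 -> mex({0, 1, 2}) = 3
G(4): splits (0,3):0^3=3 (1,2):1^2=3 (0,2):0^2=2 (1,1):1^1=0 -> mex({0, 2, 3}) = 1
G(5): splits (0,4):0^1=1 (1,3):1^3=2 (2,2):2^2=0 (0,3):0^3=3 (1,2):1^2=3 -> mex({0, 1, 2, 3}) = 4
G(6) = mex({0, 1, 2, 4}) = 3
G(7) = mex({0, 1, 3, 4, 5}) = 2
G(8) = mex({0, 2, 3, 5, 6}) = 1
G(9) = mex({0, 1, 2, 3, 6, 7}) = 4
G(10) = mex({0, 1, 3, 4, 5, 7}) = 2
G(11) = mex({0, 1, 2, 3, 4, 5}) = 6
G(12) = mex({0, 1, 2, 3, 5, 6, 7}) = 4
G(13) = mex({0, 2, 3, 4, 6, 7}) = 1
G(14) = mex({0, 1, 4, 5, 6, 7}) = 2
G(15) = mex({0, 1, 2, 3, 4, 5, 6}) = 7
G(16) = mex({0, 2, 3, 5, 6, 7}) = 1
G(17) = mex({0, 1, 2, 3, 5, 6, 7}) = 4
G(18) = mex({0, 1, 2, 4, 5, 6}) = 3
G(19) = mex({0, 1, 3, 4, 5, 7}) = 2
G(20) = mex({0, 2, 3, 4, 5, 6, 7}) = 1
G(21) = mex({0, 1, 2, 3, 5, 6, 7}) = 4
G(22) = mex({0, 1, 2, 3, 4, 5, 7}) = 6
G(23) = mex({0, 1, 2, 3, 4, 5, 6}) = 7
G(24) = mex({0, 1, 2, 3, 5, 6, 7}) = 4
G(25) = mex({0, 2, 3, 4, 6, 7}) = 1
G(26) = mex({0, 1, 3, 4, 5, 6, 7}) = 2
G(27) = mex({0, 1, 2, 3, 4, 5, 6, 7}) = 8
G(28) = mex({0, 1, 2, 3, 4, 6, 7, 8}) = 5
G(29) = mex({0, 1, 2, 3, 5, 6, 7, 8, 9}) = 4
G(30) = mex({0, 1, 2, 3, 4, 5, 6, 9, 10}) = 7
G(31) = mex({0, 1, 3, 4, 5, 7, 10, 11}) = 2
G(32) = mex({0, 2, 3, 4, 5, 6, 7, 9, 11}) = 1
G(33) = mex({0, 1, 2, 3, 4, 5, 6, 7, 9, 12}) = 8
G(34) = mex({0, 1, 2, 3, 4, 5, 7, 8, 11, 12}) = 6
G(35) = mex({0, 1, 2, 3, 4, 5, 6, 8, 9, 10, 11}) = 7
G(36) = mex({0, 1, 2, 3, 5, 6, 7, 9, 10}) = 4
G(37) = mex({0, 2, 3, 4, 6, 7, 9, 10, 11, 12}) = 1
G(38) = mex({0, 1, 3, 4, 5, 6, 7, 9, 10, 11, 12}) = 2
G(39) = mex({0, 1, 2, 4, 5, 6, 7, 9, 10, 12, 14}) = 3
G(40) = mex({0, 2, 3, 4, 6, 7, 11, 12, 14}) = 1
Therefore G(40) = 1.

1


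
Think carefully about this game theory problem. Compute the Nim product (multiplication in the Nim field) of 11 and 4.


Nim multiplication is bilinear over XOR: (u XOR v) * w = (u*w) XOR (v*w).
So we split each operand into its bit components and XOR the pairwise Nim products.
11 = 1 + 2 + 8 (as XOR of powers of 2).
4 = 4 (as XOR of powers of 2).
Using the standard Nim-product table on single bits:
  2*2 = 3,   2*4 = 8,   2*8 = 12,
  4*4 = 6,   4*8 = 11,  8*8 = 13,
and  1*x = x (identity), k*l = l*k (commutative).
Pairwise Nim products:
  1 * 4 = 4
  2 * 4 = 8
  8 * 4 = 11
XOR them: 4 XOR 8 XOR 11 = 7.
Result: 11 * 4 = 7 (in Nim).

7


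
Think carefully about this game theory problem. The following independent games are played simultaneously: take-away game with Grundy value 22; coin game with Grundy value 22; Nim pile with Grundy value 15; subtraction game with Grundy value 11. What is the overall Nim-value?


By the Sprague-Grundy theorem, the Grundy value of a sum of games is the XOR of individual Grundy values.
take-away game: Grundy value = 22. Running XOR: 0 XOR 22 = 22
coin game: Grundy value = 22. Running XOR: 22 XOR 22 = 0
Nim pile: Grundy value = 15. Running XOR: 0 XOR 15 = 15
subtraction game: Grundy value = 11. Running XOR: 15 XOR 11 = 4
The combined Grundy value is 4.

4


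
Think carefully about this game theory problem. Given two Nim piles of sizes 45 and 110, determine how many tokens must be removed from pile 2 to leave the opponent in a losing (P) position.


Piles: 45 and 110
Current XOR: 45 XOR 110 = 67 (non-zero, so this is an N-position).
To make the XOR zero, we need to find a move that balances the piles.
For pile 2 (size 110): target = 110 XOR 67 = 45
We reduce pile 2 from 110 to 45.
Tokens removed: 110 - 45 = 65
Verification: 45 XOR 45 = 0

65


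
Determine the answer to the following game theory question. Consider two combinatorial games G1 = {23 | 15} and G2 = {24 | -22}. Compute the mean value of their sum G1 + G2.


G1 = {23 | 15}, G2 = {24 | -22}
Each is a switch {a | b} with numbers a > b; its mean value is (a + b)/2, and mean value is additive over game sums: m(G1 + G2) = m(G1) + m(G2).
Mean of G1 = (23 + (15))/2 = 38/2 = 19
Mean of G2 = (24 + (-22))/2 = 2/2 = 1
Mean of G1 + G2 = 19 + 1 = 20

20


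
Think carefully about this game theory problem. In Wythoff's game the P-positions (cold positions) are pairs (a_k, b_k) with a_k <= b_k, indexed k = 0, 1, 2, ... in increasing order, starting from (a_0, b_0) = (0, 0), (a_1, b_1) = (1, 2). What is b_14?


By Wythoff's theorem, a_k = floor(k * phi) and b_k = floor(k * phi^2) = a_k + k, where phi = (1 + sqrt(5))/2 is the golden ratio.
phi = (1 + sqrt(5))/2 = 1.618034
phi^2 = phi + 1 = 2.618034
k = 14
k * phi^2 = 14 * 2.618034 = 36.652476
b_14 = floor(k * phi^2) = 36 (check: a_14 + k = 22 + 14 = 36)

36


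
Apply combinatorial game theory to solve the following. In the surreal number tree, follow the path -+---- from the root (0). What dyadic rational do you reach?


Sign expansion: -+----
Rule: track bounds (lo, hi), initially (-inf, +inf). On '+', the current value becomes lo and we move to the simplest number in (value, hi): value + 1 if hi = +inf, otherwise the midpoint (value + hi)/2. On '-', the current value becomes hi and we move to value - 1 if lo = -inf, otherwise the midpoint (lo + value)/2.
Start at 0.
Step 1: sign = -, move left. Bounds: (-inf, 0). Value = -1
Step 2: sign = +, move right. Bounds: (-1, 0). Value = -1/2
Step 3: sign = -, move left. Bounds: (-1, -1/2). Value = -3/4
Step 4: sign = -, move left. Bounds: (-1, -3/4). Value = -7/8
Step 5: sign = -, move left. Bounds: (-1, -7/8). Value = -15/16
Step 6: sign = -, move left. Bounds: (-1, -15/16). Value = -31/32
The surreal number with sign expansion -+---- is -31/32.

-31/32


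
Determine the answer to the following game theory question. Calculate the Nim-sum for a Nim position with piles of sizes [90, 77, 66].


We need the XOR (exclusive or) of all pile sizes.
After XOR-ing pile 1 (size 90): 0 XOR 90 = 90
After XOR-ing pile 2 (size 77): 90 XOR 77 = 23
After XOR-ing pile 3 (size 66): 23 XOR 66 = 85
The Nim-value of this position is 85.

85


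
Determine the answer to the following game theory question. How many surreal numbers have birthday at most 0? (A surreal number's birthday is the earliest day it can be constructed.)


Day 0: {|} = 0 is born. Count = 1.
Day n: the number of surreal numbers born by day n is 2^(n+1) - 1.
By day 0: 2^1 - 1 = 1
By day 0: 1 surreal numbers.

1


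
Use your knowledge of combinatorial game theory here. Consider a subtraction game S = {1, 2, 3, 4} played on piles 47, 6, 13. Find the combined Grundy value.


Subtraction set: {1, 2, 3, 4}
For this subtraction set, G(n) = n mod 5 (period = max + 1 = 5).
Pile 1 (size 47): G(47) = 47 mod 5 = 2
Pile 2 (size 6): G(6) = 6 mod 5 = 1
Pile 3 (size 13): G(13) = 13 mod 5 = 3
Total Grundy value = XOR of all: 2 XOR 1 XOR 3 = 0

0


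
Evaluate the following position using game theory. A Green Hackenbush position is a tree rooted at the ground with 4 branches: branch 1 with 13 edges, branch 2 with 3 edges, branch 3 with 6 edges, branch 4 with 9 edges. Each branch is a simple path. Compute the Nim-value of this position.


The tree has 4 branches from the ground vertex.
In Green Hackenbush, the Nim-value of a simple path of length k is k.
Branch 1: length 13, Nim-value = 13
Branch 2: length 3, Nim-value = 3
Branch 3: length 6, Nim-value = 6
Branch 4: length 9, Nim-value = 9
Total Nim-value = XOR of all branch values:
0 XOR 13 = 13
13 XOR 3 = 14
14 XOR 6 = 8
8 XOR 9 = 1
Nim-value of the tree = 1

1


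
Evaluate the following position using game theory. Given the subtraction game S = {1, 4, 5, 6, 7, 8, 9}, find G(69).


The subtraction set is S = {1, 4, 5, 6, 7, 8, 9}.
G(k) = mex{ G(k - s) : s in S, s <= k }. We compute iteratively: G(0) = 0.
G(1) = mex({0}) = 1
G(2) = mex({1}) = 0
G(3) = mex({0}) = 1
G(4) = mex({0, 1}) = 2
G(5) = mex({0, 1, 2}) = 3
G(6) = mex({0, 1, 3}) = 2
G(7) = mex({0, 1, 2}) = 3
G(8) = mex({0, 1, 2, 3}) = 4
G(9) = mex({0, 1, 2, 3, 4}) = 5
G(10) = mex({0, 1, 2, 3, 5}) = 4
G(11) = mex({0, 1, 2, 3, 4}) = 5
G(12) = mex({1, 2, 3, 4, 5}) = 0
G(13) = mex({0, 2, 3, 4, 5}) = 1
G(14) = mex({1, 2, 3, 4, 5}) = 0
G(15) = mex({0, 2, 3, 4, 5}) = 1
G(16) = mex({0, 1, 3, 4, 5}) = 2
G(17) = mex({0, 1, 2, 4, 5}) = 3
G(18) = mex({0, 1, 3, 4, 5}) = 2
G(19) = mex({0, 1, 2, 4, 5}) = 3
G(20) = mex({0, 1, 2, 3, 5}) = 4
Observe that G(12)..G(20) = 0, 1, 0, 1, 2, 3, 2, 3, 4 repeats G(0)..G(8) = 0, 1, 0, 1, 2, 3, 2, 3, 4.
For k >= max(S) = 9, G(k) is determined by the previous 9 values G(k-9)..G(k-1); a window of 9 consecutive values has recurred shifted by 12, so by induction G(k + 12) = G(k) for all k >= 0: the sequence is periodic from the start with period 12.
One period: G(0..11) = 0, 1, 0, 1, 2, 3, 2, 3, 4, 5, 4, 5.
69 mod 12 = 9, so G(69) = G(9) = 5.

5


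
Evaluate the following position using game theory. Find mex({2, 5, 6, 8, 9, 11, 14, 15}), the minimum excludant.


Set = {2, 5, 6, 8, 9, 11, 14, 15}
0 is NOT in the set. This is the mex.
mex = 0

0


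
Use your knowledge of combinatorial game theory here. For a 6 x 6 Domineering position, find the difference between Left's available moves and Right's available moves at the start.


Board is 6 x 6 (rows x cols).
Left (vertical) placements: (rows-1) * cols = 5 * 6 = 30
Right (horizontal) placements: rows * (cols-1) = 6 * 5 = 30
Advantage = Left - Right = 30 - 30 = 0

0


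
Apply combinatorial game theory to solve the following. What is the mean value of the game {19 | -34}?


Game = {19 | -34}, a switch {a | b} with numbers a > b.
Its thermograph has left wall a - t and right wall b + t, which meet at t = (a - b)/2, where both equal (a + b)/2. So the mast (mean value) is at (a + b)/2.
Mean = (19 + (-34))/2 = -15/2 = -15/2

-15/2


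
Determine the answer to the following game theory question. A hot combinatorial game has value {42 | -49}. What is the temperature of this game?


The game is {42 | -49}, a switch {a | b} with numbers a > b.
Cooling {a | b} by t gives {a - t | b + t}, which stops being hot when a - t = b + t, i.e. at t = (a - b)/2. So the temperature of a switch is (a - b)/2.
Temperature = (Left option - Right option) / 2
= (42 - (-49)) / 2
= 91 / 2
= 91/2

91/2


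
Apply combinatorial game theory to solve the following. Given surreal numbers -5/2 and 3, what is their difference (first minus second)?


x = -5/2, y = 3
Converting to common denominator: 2
x = -5/2, y = 6/2
x - y = -5/2 - 3 = -11/2

-11/2


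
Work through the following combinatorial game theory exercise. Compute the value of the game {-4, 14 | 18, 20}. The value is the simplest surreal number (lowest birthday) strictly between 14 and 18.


Left options: {-4, 14}, max = 14
Right options: {18, 20}, min = 18
All options are numbers and max(Left) < min(Right), so by the simplicity theorem the value is the simplest (earliest-born) number strictly between 14 and 18.
Integers 15 through 17 all lie strictly between 14 and 18.
Among integers, the simplest (lowest birthday = smallest |n|; 0 is born on day 0, +-n on day n) is 15.
No non-integer in the interval can be simpler: if x is a non-integer in the interval, then floor(x) or ceil(x) also lies in the interval (the interval contains an integer), and both are proper prefixes of x's sign expansion, i.e. born earlier. So the game value is 15.
Game value = 15

15


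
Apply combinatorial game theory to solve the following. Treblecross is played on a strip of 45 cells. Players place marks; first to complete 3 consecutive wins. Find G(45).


Treblecross: place X on empty cells; 3-in-a-row wins.
Playing within two cells of an existing X lets the opponent win at once, so sensible play treats the cells i-2..i+2 around each X as dead. The player left with no safe cell loses, so this is a normal-play take-away game on strips of safe cells.
Placing X at cell i (0-indexed) of a strip of k safe cells leaves independent strips of sizes max(0, i-2) and max(0, k-i-3). Hence G(k) = mex{ G(max(0,i-2)) XOR G(max(0,k-i-3)) : 0 <= i < k }, with G(0) = 0.
G(1): splits (0,0):0^0=0 -> mex({0}) = 1
G(2): splits (0,0):0^0=0 -> mex({0}) = 1
G(3): splits (0,0):0^0=0 -> mex({0}) = 1
G(4): splits (0,1):0^1=1 (0,0):0^0=0 -> mex({0, 1}) = 2
G(5): splits (0,2):0^1=1 (0,1):0^1=1 (0,0):0^0=0 -> mex({0, 1}) = 2
G(6) = mex({1}) = 0
G(7) = mex({0, 1, 2}) = 3
G(8) = mex({0, 1, 2}) = 3
G(9) = mex({0, 2}) = 1
G(10) = mex({0, 2, 3}) = 1
G(11) = mex({0, 3}) = 1
G(12) = mex({1, 3}) = 0
G(13) = mex({0, 1, 2, 3}) = 4
G(14) = mex({0, 1, 2}) = 3
G(15) = mex({0, 1, 2}) = 3
G(16) = mex({0, 1, 2, 4}) = 3
G(17) = mex({0, 1, 3, 4}) = 2
G(18) = mex({0, 1, 3, 4}) = 2
G(19) = mex({0, 1, 3, 5}) = 2
G(20) = mex({0, 1, 2, 3, 5}) = 4
G(21) = mex({0, 1, 2, 3, 5}) = 4
G(22) = mex({1, 2, 6}) = 0
G(23) = mex({0, 1, 2, 3, 4, 6}) = 5
G(24) = mex({0, 1, 2, 3, 4}) = 5
G(25) = mex({0, 1, 3, 4, 7}) = 2
G(26) = mex({0, 1, 3, 4, 5, 7}) = 2
G(27) = mex({0, 1, 3, 5}) = 2
G(28) = mex({0, 1, 2, 5}) = 3
G(29) = mex({0, 1, 2, 4, 5, 6}) = 3
G(30) = mex({1, 2, 4, 6}) = 0
G(31) = mex({0, 1, 2, 3, 4, 6}) = 5
G(32) = mex({1, 2, 3, 4, 7}) = 0
G(33) = mex({0, 3, 7}) = 1
G(34) = mex({0, 2, 3, 5, 7}) = 1
G(35) = mex({0, 2, 3, 5, 6}) = 1
G(36) = mex({0, 1, 2, 5, 6}) = 3
G(37) = mex({0, 1, 2, 4, 5, 6}) = 3
G(38) = mex({0, 1, 2, 4}) = 3
G(39) = mex({0, 1, 2, 3, 4, 7}) = 5
G(40) = mex({0, 1, 2, 3, 4, 5, 7}) = 6
G(41) = mex({0, 1, 2, 3, 5, 7}) = 4
G(42) = mex({0, 1, 2, 3, 5, 6, 7}) = 4
G(43) = mex({0, 2, 3, 5, 6}) = 1
G(44) = mex({1, 2, 3, 4, 5, 6}) = 0
G(45) = mex({0, 1, 2, 3, 4, 6, 7}) = 5
Therefore G(45) = 5.

5


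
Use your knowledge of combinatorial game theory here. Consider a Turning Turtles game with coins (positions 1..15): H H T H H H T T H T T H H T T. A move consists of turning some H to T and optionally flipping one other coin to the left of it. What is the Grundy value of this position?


Coins: H H T H H H T T H T T H H T T
Key fact: a single head at position k behaves exactly like a Nim heap of size k (turning it to T and optionally flipping a coin at j < k corresponds to moving the heap from k to j, or to 0), and heads combine as a disjunctive sum (two heads at the same place would cancel, matching j XOR j = 0). So the Nim-value is the XOR of the 1-indexed positions of the heads.
Face-up positions (1-indexed): [1, 2, 4, 5, 6, 9, 12, 13]
XOR 0 with 1: 0 XOR 1 = 1
XOR 1 with 2: 1 XOR 2 = 3
XOR 3 with 4: 3 XOR 4 = 7
XOR 7 with 5: 7 XOR 5 = 2
XOR 2 with 6: 2 XOR 6 = 4
XOR 4 with 9: 4 XOR 9 = 13
XOR 13 with 12: 13 XOR 12 = 1
XOR 1 with 13: 1 XOR 13 = 12
Nim-value = 12

12


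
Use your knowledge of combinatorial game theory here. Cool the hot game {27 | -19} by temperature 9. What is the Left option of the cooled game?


Original game: {27 | -19} (a switch {a | b} with a > b).
Cooling by t (for t below the temperature (a - b)/2 = 23) taxes each move by t: {a | b} cooled by t is {a - t | b + t}.
Cooling amount: t = 9
Cooled Left option: 27 - 9 = 18
Cooled Right option: -19 + 9 = -10
Cooled game: {18 | -10}
Left option = 18

18


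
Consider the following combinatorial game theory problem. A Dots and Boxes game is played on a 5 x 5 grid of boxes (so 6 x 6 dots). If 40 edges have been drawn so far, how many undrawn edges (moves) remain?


Grid: 5 x 5 boxes, i.e. 6 rows and 6 columns of dots.
Horizontal edges: (rows + 1) * cols = 6 * 5 = 30
Vertical edges: rows * (cols + 1) = 5 * 6 = 30
Total edges: 30 + 30 = 60
Edges drawn: 40
Remaining: 60 - 40 = 20

20


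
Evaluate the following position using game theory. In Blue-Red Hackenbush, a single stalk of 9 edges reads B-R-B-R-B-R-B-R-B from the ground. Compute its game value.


Edges (from ground): B-R-B-R-B-R-B-R-B
By Berlekamp's sign-expansion rule, a Blue-Red Hackenbush stalk has the value of the surreal number whose sign sequence is the edge sequence with B -> + and R -> -.
Sign sequence: +-+-+-+-+
Trace the sign expansion in the surreal number tree, starting from 0:
Edge 1: B (sign +) -> bounds (0, +inf), value = 1
Edge 2: R (sign -) -> bounds (0, 1), value = 1/2
Edge 3: B (sign +) -> bounds (1/2, 1), value = 3/4
Edge 4: R (sign -) -> bounds (1/2, 3/4), value = 5/8
Edge 5: B (sign +) -> bounds (5/8, 3/4), value = 11/16
Edge 6: R (sign -) -> bounds (5/8, 11/16), value = 21/32
Edge 7: B (sign +) -> bounds (21/32, 11/16), value = 43/64
Edge 8: R (sign -) -> bounds (21/32, 43/64), value = 85/128
Edge 9: B (sign +) -> bounds (85/128, 43/64), value = 171/256
Game value = 171/256

171/256


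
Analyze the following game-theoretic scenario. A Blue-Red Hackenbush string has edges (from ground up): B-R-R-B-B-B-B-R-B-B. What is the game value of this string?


Edges (from ground): B-R-R-B-B-B-B-R-B-B
By Berlekamp's sign-expansion rule, a Blue-Red Hackenbush stalk has the value of the surreal number whose sign sequence is the edge sequence with B -> + and R -> -.
Sign sequence: +--++++-++
Trace the sign expansion in the surreal number tree, starting from 0:
Edge 1: B (sign +) -> bounds (0, +inf), value = 1
Edge 2: R (sign -) -> bounds (0, 1), value = 1/2
Edge 3: R (sign -) -> bounds (0, 1/2), value = 1/4
Edge 4: B (sign +) -> bounds (1/4, 1/2), value = 3/8
Edge 5: B (sign +) -> bounds (3/8, 1/2), value = 7/16
Edge 6: B (sign +) -> bounds (7/16, 1/2), value = 15/32
Edge 7: B (sign +) -> bounds (15/32, 1/2), value = 31/64
Edge 8: R (sign -) -> bounds (15/32, 31/64), value = 61/128
Edge 9: B (sign +) -> bounds (61/128, 31/64), value = 123/256
Edge 10: B (sign +) -> bounds (123/256, 31/64), value = 247/512
Game value = 247/512

247/512


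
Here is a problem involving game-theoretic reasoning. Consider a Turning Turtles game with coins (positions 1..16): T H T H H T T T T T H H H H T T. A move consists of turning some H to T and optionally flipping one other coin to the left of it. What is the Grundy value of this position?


Coins: T H T H H T T T T T H H H H T T
Key fact: a single head at position k behaves exactly like a Nim heap of size k (turning it to T and optionally flipping a coin at j < k corresponds to moving the heap from k to j, or to 0), and heads combine as a disjunctive sum (two heads at the same place would cancel, matching j XOR j = 0). So the Nim-value is the XOR of the 1-indexed positions of the heads.
Face-up positions (1-indexed): [2, 4, 5, 11, 12, 13, 14]
XOR 0 with 2: 0 XOR 2 = 2
XOR 2 with 4: 2 XOR 4 = 6
XOR 6 with 5: 6 XOR 5 = 3
XOR 3 with 11: 3 XOR 11 = 8
XOR 8 with 12: 8 XOR 12 = 4
XOR 4 with 13: 4 XOR 13 = 9
XOR 9 with 14: 9 XOR 14 = 7
Nim-value = 7

7


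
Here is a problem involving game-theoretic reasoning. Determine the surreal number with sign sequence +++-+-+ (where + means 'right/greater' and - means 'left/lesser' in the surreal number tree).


Sign expansion: +++-+-+
Rule: track bounds (lo, hi), initially (-inf, +inf). On '+', the current value becomes lo and we move to the simplest number in (value, hi): value + 1 if hi = +inf, otherwise the midpoint (value + hi)/2. On '-', the current value becomes hi and we move to value - 1 if lo = -inf, otherwise the midpoint (lo + value)/2.
Start at 0.
Step 1: sign = +, move right. Bounds: (0, +inf). Value = 1
Step 2: sign = +, move right. Bounds: (1, +inf). Value = 2
Step 3: sign = +, move right. Bounds: (2, +inf). Value = 3
Step 4: sign = -, move left. Bounds: (2, 3). Value = 5/2
Step 5: sign = +, move right. Bounds: (5/2, 3). Value = 11/4
Step 6: sign = -, move left. Bounds: (5/2, 11/4). Value = 21/8
Step 7: sign = +, move right. Bounds: (21/8, 11/4). Value = 43/16
The surreal number with sign expansion +++-+-+ is 43/16.

43/16


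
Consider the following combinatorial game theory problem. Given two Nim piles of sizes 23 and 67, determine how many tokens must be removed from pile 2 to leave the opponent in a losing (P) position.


Piles: 23 and 67
Current XOR: 23 XOR 67 = 84 (non-zero, so this is an N-position).
To make the XOR zero, we need to find a move that balances the piles.
For pile 2 (size 67): target = 67 XOR 84 = 23
We reduce pile 2 from 67 to 23.
Tokens removed: 67 - 23 = 44
Verification: 23 XOR 23 = 0

44


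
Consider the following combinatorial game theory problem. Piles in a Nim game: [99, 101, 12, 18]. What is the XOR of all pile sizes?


We need the XOR (exclusive or) of all pile sizes.
After XOR-ing pile 1 (size 99): 0 XOR 99 = 99
After XOR-ing pile 2 (size 101): 99 XOR 101 = 6
After XOR-ing pile 3 (size 12): 6 XOR 12 = 10
After XOR-ing pile 4 (size 18): 10 XOR 18 = 24
The Nim-value of this position is 24.

24


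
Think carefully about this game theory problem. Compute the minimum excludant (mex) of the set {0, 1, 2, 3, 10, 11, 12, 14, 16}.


Set = {0, 1, 2, 3, 10, 11, 12, 14, 16}
0 is in the set.
1 is in the set.
2 is in the set.
3 is in the set.
4 is NOT in the set. This is the mex.
mex = 4

4


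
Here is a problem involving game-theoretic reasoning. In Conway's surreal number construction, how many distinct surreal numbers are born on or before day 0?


Day 0: {|} = 0 is born. Count = 1.
Day n: the number of surreal numbers born by day n is 2^(n+1) - 1.
By day 0: 2^1 - 1 = 1
By day 0: 1 surreal numbers.

1


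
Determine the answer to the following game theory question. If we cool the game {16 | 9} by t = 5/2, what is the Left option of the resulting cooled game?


Original game: {16 | 9} (a switch {a | b} with a > b).
Cooling by t (for t below the temperature (a - b)/2 = 7/2) taxes each move by t: {a | b} cooled by t is {a - t | b + t}.
Cooling amount: t = 5/2
Cooled Left option: 16 - 5/2 = 27/2
Cooled Right option: 9 + 5/2 = 23/2
Cooled game: {27/2 | 23/2}
Left option = 27/2

27/2


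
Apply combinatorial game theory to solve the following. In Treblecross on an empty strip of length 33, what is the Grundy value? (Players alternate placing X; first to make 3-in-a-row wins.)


Treblecross: place X on empty cells; 3-in-a-row wins.
Playing within two cells of an existing X lets the opponent win at once, so sensible play treats the cells i-2..i+2 around each X as dead. The player left with no safe cell loses, so this is a normal-play take-away game on strips of safe cells.
Placing X at cell i (0-indexed) of a strip of k safe cells leaves independent strips of sizes max(0, i-2) and max(0, k-i-3). Hence G(k) = mex{ G(max(0,i-2)) XOR G(max(0,k-i-3)) : 0 <= i < k }, with G(0) = 0.
G(1): splits (0,0):0^0=0 -> mex({0}) = 1
G(2): splits (0,0):0^0=0 -> mex({0}) = 1
G(3): splits (0,0):0^0=0 -> mex({0}) = 1
G(4): splits (0,1):0^1=1 (0,0):0^0=0 -> mex({0, 1}) = 2
G(5): splits (0,2):0^1=1 (0,1):0^1=1 (0,0):0^0=0 -> mex({0, 1}) = 2
G(6) = mex({1}) = 0
G(7) = mex({0, 1, 2}) = 3
G(8) = mex({0, 1, 2}) = 3
G(9) = mex({0, 2}) = 1
G(10) = mex({0, 2, 3}) = 1
G(11) = mex({0, 3}) = 1
G(12) = mex({1, 3}) = 0
G(13) = mex({0, 1, 2, 3}) = 4
G(14) = mex({0, 1, 2}) = 3
G(15) = mex({0, 1, 2}) = 3
G(16) = mex({0, 1, 2, 4}) = 3
G(17) = mex({0, 1, 3, 4}) = 2
G(18) = mex({0, 1, 3, 4}) = 2
G(19) = mex({0, 1, 3, 5}) = 2
G(20) = mex({0, 1, 2, 3, 5}) = 4
G(21) = mex({0, 1, 2, 3, 5}) = 4
G(22) = mex({1, 2, 6}) = 0
G(23) = mex({0, 1, 2, 3, 4, 6}) = 5
G(24) = mex({0, 1, 2, 3, 4}) = 5
G(25) = mex({0, 1, 3, 4, 7}) = 2
G(26) = mex({0, 1, 3, 4, 5, 7}) = 2
G(27) = mex({0, 1, 3, 5}) = 2
G(28) = mex({0, 1, 2, 5}) = 3
G(29) = mex({0, 1, 2, 4, 5, 6}) = 3
G(30) = mex({1, 2, 4, 6}) = 0
G(31) = mex({0, 1, 2, 3, 4, 6}) = 5
G(32) = mex({1, 2, 3, 4, 7}) = 0
G(33) = mex({0, 3, 7}) = 1
Therefore G(33) = 1.

1
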